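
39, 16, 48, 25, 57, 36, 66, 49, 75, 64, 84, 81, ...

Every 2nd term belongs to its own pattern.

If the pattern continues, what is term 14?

100

Positions 1, 3, 5, … form one subsequence and positions 2, 4, 6, … form another.
Stream A is 39, 48, 57, 66, 75, 84, which is arithmetic with common difference +9.
Stream B is 16, 25, 36, 49, 64, 81, which is perfect squares starting at 4².
Term 14 comes from stream B (its 7th entry): 100.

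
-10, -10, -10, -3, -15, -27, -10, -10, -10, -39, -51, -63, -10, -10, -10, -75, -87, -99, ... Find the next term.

Positions follow the repeating pattern AAABBB; grouping by letter gives 2 tracks.
Stream A: -10, -10, -10, -10, -10, -10, -10, -10, -10 (always -10).
Stream B: -3, -15, -27, -39, -51, -63, -75, -87, -99 (subtracting 12 each time).
Term 19 comes from stream A (its 10th entry): -10.

-10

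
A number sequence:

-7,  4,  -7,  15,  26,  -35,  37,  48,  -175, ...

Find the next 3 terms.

Reading positions in blocks of 3 reveals the pattern AAB — 2 tracks woven together.
Track A = -7, 4, 15, 26, 37, 48: adding 11 each time.
Track B = -7, -35, -175: geometric with ratio 5.
Position 10 falls in track A as its term 7, giving 59.
The 11th slot belongs to track A; its 8th term is 70.
Term 12 comes from track B (its 4th entry): -875.

59, 70, -875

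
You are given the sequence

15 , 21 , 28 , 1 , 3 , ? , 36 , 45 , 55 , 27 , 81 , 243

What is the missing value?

The slot pattern repeats as AAABBB (period 6), so there are 2 interleaved tracks.
Subsequence A: 15, 21, 28, 36, 45, 55 (triangular numbers n(n+1)/2 for n = 5, 6, …).
Subsequence B: 1, 3, ?, 27, 81, 243 (powers 3^0, 3^1, 3^2, …).
Subsequence B's pattern makes the blank 9.

9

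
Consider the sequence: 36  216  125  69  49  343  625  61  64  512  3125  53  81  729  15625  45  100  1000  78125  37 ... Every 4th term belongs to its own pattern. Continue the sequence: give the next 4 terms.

121, 1331, 390625, 29

The terms cycle through 4 interleaved subsequences.
Stream A: 36, 49, 64, 81, 100 — perfect squares starting at 6².
Stream B: 216, 343, 512, 729, 1000 — consecutive cubes n³ from n = 6.
Stream C: 125, 625, 3125, 15625, 78125 — successive powers of 5.
Stream D: 69, 61, 53, 45, 37 — arithmetic with common difference −8.
Term 21 comes from stream A (its 6th entry): 121.
Term 22 comes from stream B (its 6th entry): 1331.
Term 23 comes from stream C (its 6th entry): 390625.
Position 24 → stream D, term 6 = 29.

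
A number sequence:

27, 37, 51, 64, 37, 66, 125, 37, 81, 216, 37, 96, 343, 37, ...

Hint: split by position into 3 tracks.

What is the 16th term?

The terms cycle through 3 interleaved subsequences.
Subsequence A: 27, 64, 125, 216, 343 — consecutive cubes n³ from n = 3.
Subsequence B: 37, 37, 37, 37, 37 — always 37.
Subsequence C: 51, 66, 81, 96 — adding 15 each time.
The 16th slot belongs to subsequence A; its 6th term is 512.

512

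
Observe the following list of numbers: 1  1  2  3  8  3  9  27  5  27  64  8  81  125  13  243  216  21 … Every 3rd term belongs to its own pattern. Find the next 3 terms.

729, 343, 34

Read the sequence 3 terms at a time; column i is its own pattern.
Track A is 1, 3, 9, 27, 81, 243, which is powers of 3.
Track B is 1, 8, 27, 64, 125, 216, which is perfect cubes starting at 1³.
Track C is 2, 3, 5, 8, 13, 21, which is Fibonacci-style (each term is the sum of the two before it).
Position 19 falls in track A as its term 7, giving 729.
Term 20 comes from track B (its 7th entry): 343.
Term 21 comes from track C (its 7th entry): 34.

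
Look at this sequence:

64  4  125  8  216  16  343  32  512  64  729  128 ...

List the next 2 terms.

Split by position mod 2 into 2 tracks.
Stream A is 64, 125, 216, 343, 512, 729, which is the cubes 4³, 5³, 6³, ….
Stream B is 4, 8, 16, 32, 64, 128, which is geometric, ×2 each step.
Term 13 comes from stream A (its 7th entry): 1000.
Position 14 → stream B, term 7 = 256.

1000, 256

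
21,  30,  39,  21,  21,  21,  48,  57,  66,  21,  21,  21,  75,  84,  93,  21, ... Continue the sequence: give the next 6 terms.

The slot pattern repeats as AAABBB (period 6), so there are 2 interleaved tracks.
Stream A: 21, 30, 39, 48, 57, 66, 75, 84, 93 — arithmetic with common difference +9.
Stream B: 21, 21, 21, 21, 21, 21, 21 — constant 21.
Position 17 → stream B, term 8 = 21.
Term 18 comes from stream B (its 9th entry): 21.
The 19th slot belongs to stream A; its 10th term is 102.
The 20th slot belongs to stream A; its 11th term is 111.
Term 21 comes from stream A (its 12th entry): 120.
Position 22 → stream B, term 10 = 21.

21, 21, 102, 111, 120, 21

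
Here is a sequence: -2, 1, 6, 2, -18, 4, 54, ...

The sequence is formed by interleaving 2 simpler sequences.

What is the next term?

Taking every 2nd term gives 2 separate tracks.
Stream A is -2, 6, -18, 54, which is multiplying by -3 each time.
Stream B is 1, 2, 4, which is successive powers of 2.
Term 8 comes from stream B (its 4th entry): 8.

8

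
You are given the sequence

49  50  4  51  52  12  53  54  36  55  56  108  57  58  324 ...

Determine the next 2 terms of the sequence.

Reading positions in blocks of 3 reveals the pattern AAB — 2 tracks woven together.
Stream A: 49, 50, 51, 52, 53, 54, 55, 56, 57, 58 (linear: a_n = 48 + n).
Stream B: 4, 12, 36, 108, 324 (multiplying by 3 each time).
The 16th slot belongs to stream A; its 11th term is 59.
The 17th slot belongs to stream A; its 12th term is 60.

59, 60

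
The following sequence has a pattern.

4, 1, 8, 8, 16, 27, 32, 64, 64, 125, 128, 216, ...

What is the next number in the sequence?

Positions 1, 3, 5, … form one subsequence and positions 2, 4, 6, … form another.
Track A = 4, 8, 16, 32, 64, 128: powers 2^2, 2^3, 2^4, ….
Track B = 1, 8, 27, 64, 125, 216: the cubes 1³, 2³, 3³, ….
The 13th slot belongs to track A; its 7th term is 256.

256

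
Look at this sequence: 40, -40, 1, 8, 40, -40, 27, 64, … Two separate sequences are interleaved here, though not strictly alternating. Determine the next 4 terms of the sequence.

40, -40, 125, 216

Reading positions in blocks of 4 reveals the pattern AABB — 2 tracks woven together.
Subsequence A: 40, -40, 40, -40 — alternating ±40.
Subsequence B: 1, 8, 27, 64 — perfect cubes starting at 1³.
The 9th slot belongs to subsequence A; its 5th term is 40.
Position 10 → subsequence A, term 6 = -40.
The 11th slot belongs to subsequence B; its 5th term is 125.
Position 12 → subsequence B, term 6 = 216.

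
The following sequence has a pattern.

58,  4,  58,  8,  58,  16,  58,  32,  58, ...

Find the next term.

64

Split by position mod 2 into 2 tracks.
Stream A: 58, 58, 58, 58, 58 — the constant sequence 58.
Stream B: 4, 8, 16, 32 — successive powers of 2.
The 10th slot belongs to stream B; its 5th term is 64.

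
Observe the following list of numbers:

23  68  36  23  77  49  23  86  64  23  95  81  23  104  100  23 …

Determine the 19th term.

23

Read the sequence 3 terms at a time; column i is its own pattern.
Track A = 23, 23, 23, 23, 23, 23: always 23.
Track B = 68, 77, 86, 95, 104: arithmetic, step +9.
Track C = 36, 49, 64, 81, 100: consecutive squares n² from n = 6.
Position 19 → track A, term 7 = 23.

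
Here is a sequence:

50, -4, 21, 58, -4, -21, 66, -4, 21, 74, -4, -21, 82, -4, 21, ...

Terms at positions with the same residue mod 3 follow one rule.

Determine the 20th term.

The terms cycle through 3 interleaved subsequences.
Track A: 50, 58, 66, 74, 82. Arithmetic, step +8.
Track B: -4, -4, -4, -4, -4. Always -4.
Track C: 21, -21, 21, -21, 21. The oscillation 21·(−1)^(n+1).
Term 20 comes from track B (its 7th entry): -4.

-4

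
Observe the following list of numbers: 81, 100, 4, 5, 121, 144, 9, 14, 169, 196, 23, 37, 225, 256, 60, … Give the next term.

Positions follow the repeating pattern AABB; grouping by letter gives 2 tracks.
Track A: 81, 100, 121, 144, 169, 196, 225, 256. Consecutive squares n² from n = 9.
Track B: 4, 5, 9, 14, 23, 37, 60. Each term equals the sum of the previous two.
Term 16 comes from track B (its 8th entry): 97.

97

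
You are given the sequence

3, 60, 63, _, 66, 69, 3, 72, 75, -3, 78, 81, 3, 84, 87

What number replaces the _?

-3

Reading positions in blocks of 3 reveals the pattern ABB — 2 tracks woven together.
Track A: 3, ?, 3, -3, 3. Alternating ±3.
Track B: 60, 63, 66, 69, 72, 75, 78, 81, 84, 87. Arithmetic, step +3.
Track A's pattern makes the blank -3.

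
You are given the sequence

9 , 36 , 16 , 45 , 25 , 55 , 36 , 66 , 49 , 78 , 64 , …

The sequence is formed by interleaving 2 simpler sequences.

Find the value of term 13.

Taking every 2nd term gives 2 separate tracks.
Track A: 9, 16, 25, 36, 49, 64 (consecutive squares n² from n = 3).
Track B: 36, 45, 55, 66, 78 (the triangular numbers T_8, T_9, …).
Position 13 → track A, term 7 = 81.

81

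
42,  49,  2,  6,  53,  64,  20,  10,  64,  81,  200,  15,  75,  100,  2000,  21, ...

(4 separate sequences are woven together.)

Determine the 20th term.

28

Split by position mod 4 into 4 tracks.
Track A = 42, 53, 64, 75: arithmetic, step +11.
Track B = 49, 64, 81, 100: consecutive squares n² from n = 7.
Track C = 2, 20, 200, 2000: geometric, ×10 each step.
Track D = 6, 10, 15, 21: the triangular numbers T_3, T_4, ….
Position 20 falls in track D as its term 5, giving 28.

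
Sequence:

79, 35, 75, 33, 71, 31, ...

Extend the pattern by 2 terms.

67, 29

Taking every 2nd term gives 2 separate tracks.
Stream A: 79, 75, 71. Linear: a_n = 83 − 4·n.
Stream B: 35, 33, 31. Arithmetic with common difference −2.
Position 7 falls in stream A as its term 4, giving 67.
Term 8 comes from stream B (its 4th entry): 29.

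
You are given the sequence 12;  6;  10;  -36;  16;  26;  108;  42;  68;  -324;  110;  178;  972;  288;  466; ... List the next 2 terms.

The slot pattern repeats as ABB (period 3), so there are 2 interleaved tracks.
Track A: 12, -36, 108, -324, 972 — geometric with ratio -3.
Track B: 6, 10, 16, 26, 42, 68, 110, 178, 288, 466 — each term equals the sum of the previous two.
Position 16 → track A, term 6 = -2916.
Position 17 → track B, term 11 = 754.

-2916, 754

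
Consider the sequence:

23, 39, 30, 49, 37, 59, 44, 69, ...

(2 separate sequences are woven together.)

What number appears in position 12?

The terms cycle through 2 interleaved subsequences.
Subsequence A = 23, 30, 37, 44: arithmetic, step +7.
Subsequence B = 39, 49, 59, 69: linear: a_n = 29 + 10·n.
Term 12 comes from subsequence B (its 6th entry): 89.

89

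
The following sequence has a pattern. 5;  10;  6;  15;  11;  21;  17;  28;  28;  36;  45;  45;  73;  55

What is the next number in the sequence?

118

Taking every 2nd term gives 2 separate tracks.
Stream A: 5, 6, 11, 17, 28, 45, 73. A Fibonacci-like recurrence a_n = a_{n-1} + a_{n-2}.
Stream B: 10, 15, 21, 28, 36, 45, 55. Triangular numbers n(n+1)/2 for n = 4, 5, ….
The 15th slot belongs to stream A; its 8th term is 118.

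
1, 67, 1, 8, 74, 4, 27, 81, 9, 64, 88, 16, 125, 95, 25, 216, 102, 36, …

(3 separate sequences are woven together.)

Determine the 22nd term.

Split by position mod 3: positions 1, 4, 7, … form one track, and each other residue class forms its own.
Track A: 1, 8, 27, 64, 125, 216 (consecutive cubes n³ from n = 1).
Track B: 67, 74, 81, 88, 95, 102 (adding 7 each time).
Track C: 1, 4, 9, 16, 25, 36 (the squares 1², 2², 3², …).
Term 22 comes from track A (its 8th entry): 512.

512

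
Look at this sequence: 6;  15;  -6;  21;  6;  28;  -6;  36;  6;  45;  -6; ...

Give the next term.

55

Split by position mod 2 into 2 tracks.
Track A is 6, -6, 6, -6, 6, -6, which is oscillating between 6 and -6.
Track B is 15, 21, 28, 36, 45, which is the triangular numbers T_5, T_6, ….
Position 12 → track B, term 6 = 55.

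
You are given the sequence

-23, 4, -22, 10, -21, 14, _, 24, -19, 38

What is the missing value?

Split by position mod 2 into 2 tracks.
Subsequence A: -23, -22, -21, ?, -19. Arithmetic with common difference +1.
Subsequence B: 4, 10, 14, 24, 38. Fibonacci-style (each term is the sum of the two before it).
The gap is subsequence A's term 4; the rule gives -20.

-20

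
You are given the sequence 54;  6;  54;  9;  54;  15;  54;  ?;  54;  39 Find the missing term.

24

The terms cycle through 2 interleaved subsequences.
Subsequence A: 54, 54, 54, 54, 54. Always 54.
Subsequence B: 6, 9, 15, ?, 39. Fibonacci-style (each term is the sum of the two before it).
The gap is subsequence B's term 4; the rule gives 24.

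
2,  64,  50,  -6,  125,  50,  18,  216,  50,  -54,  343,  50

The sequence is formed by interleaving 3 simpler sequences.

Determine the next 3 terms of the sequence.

The terms cycle through 3 interleaved subsequences.
Subsequence A: 2, -6, 18, -54 (multiplying by -3 each time).
Subsequence B: 64, 125, 216, 343 (consecutive cubes n³ from n = 4).
Subsequence C: 50, 50, 50, 50 (the constant sequence 50).
Position 13 → subsequence A, term 5 = 162.
Position 14 falls in subsequence B as its term 5, giving 512.
Term 15 comes from subsequence C (its 5th entry): 50.

162, 512, 50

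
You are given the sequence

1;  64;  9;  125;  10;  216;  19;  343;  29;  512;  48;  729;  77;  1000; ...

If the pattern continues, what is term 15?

125

Split by position mod 2 into 2 tracks.
Track A: 1, 9, 10, 19, 29, 48, 77 (Fibonacci-style (each term is the sum of the two before it)).
Track B: 64, 125, 216, 343, 512, 729, 1000 (consecutive cubes n³ from n = 4).
Position 15 → track A, term 8 = 125.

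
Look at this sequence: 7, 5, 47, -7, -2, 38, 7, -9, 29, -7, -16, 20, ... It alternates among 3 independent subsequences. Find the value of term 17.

-30

Read the sequence 3 terms at a time; column i is its own pattern.
Stream A is 7, -7, 7, -7, which is the oscillation 7·(−1)^(n+1).
Stream B is 5, -2, -9, -16, which is linear: a_n = 12 − 7·n.
Stream C is 47, 38, 29, 20, which is arithmetic with common difference −9.
Position 17 falls in stream B as its term 6, giving -30.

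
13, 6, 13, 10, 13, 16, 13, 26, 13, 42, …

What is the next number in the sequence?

Positions 1, 3, 5, … form one subsequence and positions 2, 4, 6, … form another.
Stream A = 13, 13, 13, 13, 13: constant 13.
Stream B = 6, 10, 16, 26, 42: Fibonacci-style (each term is the sum of the two before it).
Position 11 → stream A, term 6 = 13.

13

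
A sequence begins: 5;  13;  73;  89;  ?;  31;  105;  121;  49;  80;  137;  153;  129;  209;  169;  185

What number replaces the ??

18

Reading positions in blocks of 4 reveals the pattern AABB — 2 tracks woven together.
Subsequence A = 5, 13, ?, 31, 49, 80, 129, 209: Fibonacci-style (each term is the sum of the two before it).
Subsequence B = 73, 89, 105, 121, 137, 153, 169, 185: adding 16 each time.
So the missing entry in subsequence A is 18.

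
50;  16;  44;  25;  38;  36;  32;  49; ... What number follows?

26

Positions 1, 3, 5, … form one subsequence and positions 2, 4, 6, … form another.
Track A: 50, 44, 38, 32 (arithmetic with common difference −6).
Track B: 16, 25, 36, 49 (consecutive squares n² from n = 4).
Position 9 → track A, term 5 = 26.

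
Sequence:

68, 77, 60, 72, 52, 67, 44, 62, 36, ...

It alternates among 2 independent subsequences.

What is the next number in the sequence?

57

Taking every 2nd term gives 2 separate tracks.
Subsequence A is 68, 60, 52, 44, 36, which is arithmetic with common difference −8.
Subsequence B is 77, 72, 67, 62, which is linear: a_n = 82 − 5·n.
Term 10 comes from subsequence B (its 5th entry): 57.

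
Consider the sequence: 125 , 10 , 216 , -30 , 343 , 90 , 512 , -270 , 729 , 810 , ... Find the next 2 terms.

1000, -2430

Split by position mod 2 into 2 tracks.
Subsequence A = 125, 216, 343, 512, 729: consecutive cubes n³ from n = 5.
Subsequence B = 10, -30, 90, -270, 810: multiplying by -3 each time.
The 11th slot belongs to subsequence A; its 6th term is 1000.
Term 12 comes from subsequence B (its 6th entry): -2430.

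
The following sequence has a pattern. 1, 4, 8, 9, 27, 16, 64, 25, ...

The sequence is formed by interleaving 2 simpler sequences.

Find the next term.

125

The terms cycle through 2 interleaved subsequences.
Track A: 1, 8, 27, 64. Perfect cubes starting at 1³.
Track B: 4, 9, 16, 25. The squares 2², 3², 4², ….
Position 9 falls in track A as its term 5, giving 125.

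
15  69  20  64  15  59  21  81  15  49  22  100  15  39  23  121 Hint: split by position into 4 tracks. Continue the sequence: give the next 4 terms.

Taking every 4th term gives 4 separate tracks.
Track A: 15, 15, 15, 15 (constant 15).
Track B: 69, 59, 49, 39 (linear: a_n = 79 − 10·n).
Track C: 20, 21, 22, 23 (linear: a_n = 19 + n).
Track D: 64, 81, 100, 121 (perfect squares starting at 8²).
Position 17 → track A, term 5 = 15.
Position 18 falls in track B as its term 5, giving 29.
Position 19 falls in track C as its term 5, giving 24.
Term 20 comes from track D (its 5th entry): 144.

15, 29, 24, 144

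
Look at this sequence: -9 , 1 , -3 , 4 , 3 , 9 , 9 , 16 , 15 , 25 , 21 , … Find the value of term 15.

33

Split by position mod 2 into 2 tracks.
Stream A = -9, -3, 3, 9, 15, 21: arithmetic, step +6.
Stream B = 1, 4, 9, 16, 25: the squares 1², 2², 3², ….
Term 15 comes from stream A (its 8th entry): 33.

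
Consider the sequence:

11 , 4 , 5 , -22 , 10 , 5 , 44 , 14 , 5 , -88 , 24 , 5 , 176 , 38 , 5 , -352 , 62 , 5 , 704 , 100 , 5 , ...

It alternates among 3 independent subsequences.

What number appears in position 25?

2816

Split by position mod 3: positions 1, 4, 7, … form one track, and each other residue class forms its own.
Track A = 11, -22, 44, -88, 176, -352, 704: geometric, ×-2 each step.
Track B = 4, 10, 14, 24, 38, 62, 100: each term equals the sum of the previous two.
Track C = 5, 5, 5, 5, 5, 5, 5: the constant sequence 5.
Term 25 comes from track A (its 9th entry): 2816.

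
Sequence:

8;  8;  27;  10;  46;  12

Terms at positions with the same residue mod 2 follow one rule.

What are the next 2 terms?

Positions 1, 3, 5, … form one subsequence and positions 2, 4, 6, … form another.
Track A = 8, 27, 46: adding 19 each time.
Track B = 8, 10, 12: adding 2 each time.
Term 7 comes from track A (its 4th entry): 65.
Position 8 falls in track B as its term 4, giving 14.

65, 14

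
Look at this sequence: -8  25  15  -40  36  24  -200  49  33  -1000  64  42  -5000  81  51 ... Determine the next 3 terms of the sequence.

-25000, 100, 60

The terms cycle through 3 interleaved subsequences.
Stream A: -8, -40, -200, -1000, -5000 (geometric with ratio 5).
Stream B: 25, 36, 49, 64, 81 (perfect squares starting at 5²).
Stream C: 15, 24, 33, 42, 51 (adding 9 each time).
The 16th slot belongs to stream A; its 6th term is -25000.
Position 17 falls in stream B as its term 6, giving 100.
Position 18 falls in stream C as its term 6, giving 60.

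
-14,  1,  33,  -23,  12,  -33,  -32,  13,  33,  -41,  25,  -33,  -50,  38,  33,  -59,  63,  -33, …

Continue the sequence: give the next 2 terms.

-68, 101

The terms cycle through 3 interleaved subsequences.
Stream A: -14, -23, -32, -41, -50, -59. Subtracting 9 each time.
Stream B: 1, 12, 13, 25, 38, 63. Fibonacci-style (each term is the sum of the two before it).
Stream C: 33, -33, 33, -33, 33, -33. Alternating ±33.
The 19th slot belongs to stream A; its 7th term is -68.
Position 20 falls in stream B as its term 7, giving 101.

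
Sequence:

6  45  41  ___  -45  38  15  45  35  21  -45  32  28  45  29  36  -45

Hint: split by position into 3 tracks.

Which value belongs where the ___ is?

The terms cycle through 3 interleaved subsequences.
Track A: 6, ?, 15, 21, 28, 36 (triangular numbers n(n+1)/2 for n = 3, 4, …).
Track B: 45, -45, 45, -45, 45, -45 (the oscillation 45·(−1)^(n+1)).
Track C: 41, 38, 35, 32, 29 (subtracting 3 each time).
Filling track A at index 2 by its rule yields 10.

10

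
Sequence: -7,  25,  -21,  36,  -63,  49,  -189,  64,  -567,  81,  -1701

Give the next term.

Positions 1, 3, 5, … form one subsequence and positions 2, 4, 6, … form another.
Subsequence A: -7, -21, -63, -189, -567, -1701. A geometric progression (common ratio 3).
Subsequence B: 25, 36, 49, 64, 81. Perfect squares starting at 5².
The 12th slot belongs to subsequence B; its 6th term is 100.

100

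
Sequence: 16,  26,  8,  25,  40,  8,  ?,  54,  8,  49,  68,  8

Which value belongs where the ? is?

Taking every 3rd term gives 3 separate tracks.
Track A = 16, 25, ?, 49: consecutive squares n² from n = 4.
Track B = 26, 40, 54, 68: adding 14 each time.
Track C = 8, 8, 8, 8: constant 8.
So the missing entry in track A is 36.

36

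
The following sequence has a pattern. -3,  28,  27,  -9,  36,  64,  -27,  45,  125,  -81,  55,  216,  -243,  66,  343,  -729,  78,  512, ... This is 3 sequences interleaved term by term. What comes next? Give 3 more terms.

Split by position mod 3: positions 1, 4, 7, … form one track, and each other residue class forms its own.
Stream A = -3, -9, -27, -81, -243, -729: geometric, ×3 each step.
Stream B = 28, 36, 45, 55, 66, 78: the triangular numbers T_7, T_8, ….
Stream C = 27, 64, 125, 216, 343, 512: consecutive cubes n³ from n = 3.
Position 19 → stream A, term 7 = -2187.
Position 20 falls in stream B as its term 7, giving 91.
Position 21 → stream C, term 7 = 729.

-2187, 91, 729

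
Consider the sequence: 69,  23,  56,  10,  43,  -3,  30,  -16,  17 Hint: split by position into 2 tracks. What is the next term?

Positions 1, 3, 5, … form one subsequence and positions 2, 4, 6, … form another.
Track A: 69, 56, 43, 30, 17 — linear: a_n = 82 − 13·n.
Track B: 23, 10, -3, -16 — arithmetic with common difference −13.
Position 10 → track B, term 5 = -29.

-29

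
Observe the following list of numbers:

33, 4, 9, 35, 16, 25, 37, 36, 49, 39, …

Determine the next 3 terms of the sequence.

64, 81, 41

Positions follow the repeating pattern ABB; grouping by letter gives 2 tracks.
Track A: 33, 35, 37, 39. Adding 2 each time.
Track B: 4, 9, 16, 25, 36, 49. The squares 2², 3², 4², ….
Term 11 comes from track B (its 7th entry): 64.
Position 12 → track B, term 8 = 81.
Term 13 comes from track A (its 5th entry): 41.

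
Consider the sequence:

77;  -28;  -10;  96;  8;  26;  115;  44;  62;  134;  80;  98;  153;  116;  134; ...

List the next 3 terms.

172, 152, 170

Positions follow the repeating pattern ABB; grouping by letter gives 2 tracks.
Stream A: 77, 96, 115, 134, 153 — adding 19 each time.
Stream B: -28, -10, 8, 26, 44, 62, 80, 98, 116, 134 — arithmetic, step +18.
The 16th slot belongs to stream A; its 6th term is 172.
Position 17 → stream B, term 11 = 152.
Position 18 falls in stream B as its term 12, giving 170.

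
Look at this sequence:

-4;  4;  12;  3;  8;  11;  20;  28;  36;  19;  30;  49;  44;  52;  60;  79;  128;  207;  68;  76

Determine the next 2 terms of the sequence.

The slot pattern repeats as AAABBB (period 6), so there are 2 interleaved tracks.
Track A: -4, 4, 12, 20, 28, 36, 44, 52, 60, 68, 76 (linear: a_n = -12 + 8·n).
Track B: 3, 8, 11, 19, 30, 49, 79, 128, 207 (each term equals the sum of the previous two).
Term 21 comes from track A (its 12th entry): 84.
Position 22 falls in track B as its term 10, giving 335.

84, 335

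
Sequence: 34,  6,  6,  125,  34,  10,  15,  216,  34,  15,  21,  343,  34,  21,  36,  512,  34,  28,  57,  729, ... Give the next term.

Split by position mod 4: positions 1, 5, 9, … form one track, and each other residue class forms its own.
Subsequence A is 34, 34, 34, 34, 34, which is always 34.
Subsequence B is 6, 10, 15, 21, 28, which is triangular numbers n(n+1)/2 for n = 3, 4, ….
Subsequence C is 6, 15, 21, 36, 57, which is each term equals the sum of the previous two.
Subsequence D is 125, 216, 343, 512, 729, which is the cubes 5³, 6³, 7³, ….
Position 21 → subsequence A, term 6 = 34.

34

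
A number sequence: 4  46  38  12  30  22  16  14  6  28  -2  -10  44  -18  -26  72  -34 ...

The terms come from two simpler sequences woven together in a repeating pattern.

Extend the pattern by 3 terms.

Reading positions in blocks of 3 reveals the pattern ABB — 2 tracks woven together.
Subsequence A: 4, 12, 16, 28, 44, 72. Each term equals the sum of the previous two.
Subsequence B: 46, 38, 30, 22, 14, 6, -2, -10, -18, -26, -34. Subtracting 8 each time.
Term 18 comes from subsequence B (its 12th entry): -42.
Position 19 falls in subsequence A as its term 7, giving 116.
Position 20 → subsequence B, term 13 = -50.

-42, 116, -50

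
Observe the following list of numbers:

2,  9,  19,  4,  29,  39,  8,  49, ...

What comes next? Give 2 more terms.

59, 16

The slot pattern repeats as ABB (period 3), so there are 2 interleaved tracks.
Track A: 2, 4, 8. Powers 2^1, 2^2, 2^3, ….
Track B: 9, 19, 29, 39, 49. Arithmetic with common difference +10.
The 9th slot belongs to track B; its 6th term is 59.
Term 10 comes from track A (its 4th entry): 16.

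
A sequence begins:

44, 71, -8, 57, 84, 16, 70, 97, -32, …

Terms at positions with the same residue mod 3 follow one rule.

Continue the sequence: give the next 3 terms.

Split by position mod 3 into 3 tracks.
Subsequence A = 44, 57, 70: arithmetic with common difference +13.
Subsequence B = 71, 84, 97: arithmetic with common difference +13.
Subsequence C = -8, 16, -32: multiplying by -2 each time.
The 10th slot belongs to subsequence A; its 4th term is 83.
The 11th slot belongs to subsequence B; its 4th term is 110.
Position 12 falls in subsequence C as its term 4, giving 64.

83, 110, 64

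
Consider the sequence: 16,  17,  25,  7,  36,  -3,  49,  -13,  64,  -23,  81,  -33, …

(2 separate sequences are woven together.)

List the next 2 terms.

100, -43

Taking every 2nd term gives 2 separate tracks.
Subsequence A: 16, 25, 36, 49, 64, 81. The squares 4², 5², 6², ….
Subsequence B: 17, 7, -3, -13, -23, -33. Arithmetic, step −10.
Position 13 falls in subsequence A as its term 7, giving 100.
Position 14 → subsequence B, term 7 = -43.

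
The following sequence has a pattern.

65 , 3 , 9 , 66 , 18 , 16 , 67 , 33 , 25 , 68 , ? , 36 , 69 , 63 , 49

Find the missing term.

48

The terms cycle through 3 interleaved subsequences.
Subsequence A = 65, 66, 67, 68, 69: arithmetic, step +1.
Subsequence B = 3, 18, 33, ?, 63: arithmetic with common difference +15.
Subsequence C = 9, 16, 25, 36, 49: perfect squares starting at 3².
Filling subsequence B at index 4 by its rule yields 48.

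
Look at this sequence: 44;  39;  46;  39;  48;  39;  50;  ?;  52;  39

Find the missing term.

Odd-indexed and even-indexed terms follow separate rules.
Track A: 44, 46, 48, 50, 52 — adding 2 each time.
Track B: 39, 39, 39, ?, 39 — constant 39.
Track B's pattern makes the blank 39.

39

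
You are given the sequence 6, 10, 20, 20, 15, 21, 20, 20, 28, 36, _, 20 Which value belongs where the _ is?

Positions follow the repeating pattern AABB; grouping by letter gives 2 tracks.
Stream A: 6, 10, 15, 21, 28, 36 (the triangular numbers T_3, T_4, …).
Stream B: 20, 20, 20, 20, ?, 20 (constant 20).
Filling stream B at index 5 by its rule yields 20.

20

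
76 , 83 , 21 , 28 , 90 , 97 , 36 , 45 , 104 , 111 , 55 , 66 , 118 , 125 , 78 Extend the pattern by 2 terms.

91, 132

Reading positions in blocks of 4 reveals the pattern AABB — 2 tracks woven together.
Track A = 76, 83, 90, 97, 104, 111, 118, 125: adding 7 each time.
Track B = 21, 28, 36, 45, 55, 66, 78: triangular numbers n(n+1)/2 for n = 6, 7, ….
Position 16 → track B, term 8 = 91.
Position 17 → track A, term 9 = 132.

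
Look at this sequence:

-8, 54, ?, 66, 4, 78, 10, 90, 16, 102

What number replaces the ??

-2

The terms cycle through 2 interleaved subsequences.
Track A: -8, ?, 4, 10, 16 (linear: a_n = -14 + 6·n).
Track B: 54, 66, 78, 90, 102 (adding 12 each time).
The gap is track A's term 2; the rule gives -2.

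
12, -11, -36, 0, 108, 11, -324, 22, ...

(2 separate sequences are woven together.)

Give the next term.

972

Split by position mod 2 into 2 tracks.
Track A: 12, -36, 108, -324. Multiplying by -3 each time.
Track B: -11, 0, 11, 22. Arithmetic, step +11.
Position 9 → track A, term 5 = 972.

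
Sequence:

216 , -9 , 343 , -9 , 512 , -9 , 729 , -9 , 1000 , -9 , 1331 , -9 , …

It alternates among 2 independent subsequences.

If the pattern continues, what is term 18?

Taking every 2nd term gives 2 separate tracks.
Subsequence A: 216, 343, 512, 729, 1000, 1331 (consecutive cubes n³ from n = 6).
Subsequence B: -9, -9, -9, -9, -9, -9 (the constant sequence -9).
Position 18 → subsequence B, term 9 = -9.

-9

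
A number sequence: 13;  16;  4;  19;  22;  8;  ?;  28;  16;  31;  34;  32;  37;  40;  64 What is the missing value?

Reading positions in blocks of 3 reveals the pattern AAB — 2 tracks woven together.
Stream A = 13, 16, 19, 22, ?, 28, 31, 34, 37, 40: arithmetic with common difference +3.
Stream B = 4, 8, 16, 32, 64: geometric with ratio 2.
Stream A's pattern makes the blank 25.

25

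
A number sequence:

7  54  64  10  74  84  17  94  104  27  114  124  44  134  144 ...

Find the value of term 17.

154

Positions follow the repeating pattern ABB; grouping by letter gives 2 tracks.
Track A = 7, 10, 17, 27, 44: a Fibonacci-like recurrence a_n = a_{n-1} + a_{n-2}.
Track B = 54, 64, 74, 84, 94, 104, 114, 124, 134, 144: adding 10 each time.
Term 17 comes from track B (its 11th entry): 154.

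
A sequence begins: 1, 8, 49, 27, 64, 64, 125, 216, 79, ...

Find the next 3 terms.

The slot pattern repeats as AAB (period 3), so there are 2 interleaved tracks.
Track A is 1, 8, 27, 64, 125, 216, which is perfect cubes starting at 1³.
Track B is 49, 64, 79, which is linear: a_n = 34 + 15·n.
Position 10 falls in track A as its term 7, giving 343.
Position 11 → track A, term 8 = 512.
Position 12 falls in track B as its term 4, giving 94.

343, 512, 94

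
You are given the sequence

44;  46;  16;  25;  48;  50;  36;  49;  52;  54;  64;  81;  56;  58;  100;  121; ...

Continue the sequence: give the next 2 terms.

The slot pattern repeats as AABB (period 4), so there are 2 interleaved tracks.
Track A: 44, 46, 48, 50, 52, 54, 56, 58 — arithmetic, step +2.
Track B: 16, 25, 36, 49, 64, 81, 100, 121 — the squares 4², 5², 6², ….
Term 17 comes from track A (its 9th entry): 60.
Position 18 falls in track A as its term 10, giving 62.

60, 62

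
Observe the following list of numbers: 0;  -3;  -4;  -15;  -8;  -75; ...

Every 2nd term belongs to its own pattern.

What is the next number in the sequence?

Split by position mod 2 into 2 tracks.
Track A: 0, -4, -8 (arithmetic, step −4).
Track B: -3, -15, -75 (geometric with ratio 5).
The 7th slot belongs to track A; its 4th term is -12.

-12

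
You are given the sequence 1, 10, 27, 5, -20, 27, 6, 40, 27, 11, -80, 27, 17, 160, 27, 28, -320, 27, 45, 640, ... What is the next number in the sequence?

27

Split by position mod 3 into 3 tracks.
Subsequence A: 1, 5, 6, 11, 17, 28, 45. Fibonacci-style (each term is the sum of the two before it).
Subsequence B: 10, -20, 40, -80, 160, -320, 640. Geometric, ×-2 each step.
Subsequence C: 27, 27, 27, 27, 27, 27. The constant sequence 27.
Position 21 falls in subsequence C as its term 7, giving 27.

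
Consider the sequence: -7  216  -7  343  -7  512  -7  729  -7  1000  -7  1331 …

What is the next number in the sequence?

Taking every 2nd term gives 2 separate tracks.
Stream A is -7, -7, -7, -7, -7, -7, which is always -7.
Stream B is 216, 343, 512, 729, 1000, 1331, which is the cubes 6³, 7³, 8³, ….
Position 13 falls in stream A as its term 7, giving -7.

-7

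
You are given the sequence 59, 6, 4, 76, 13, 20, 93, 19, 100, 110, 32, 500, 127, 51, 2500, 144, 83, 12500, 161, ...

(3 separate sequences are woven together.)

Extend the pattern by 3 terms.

The terms cycle through 3 interleaved subsequences.
Track A: 59, 76, 93, 110, 127, 144, 161 (linear: a_n = 42 + 17·n).
Track B: 6, 13, 19, 32, 51, 83 (Fibonacci-style (each term is the sum of the two before it)).
Track C: 4, 20, 100, 500, 2500, 12500 (multiplying by 5 each time).
The 20th slot belongs to track B; its 7th term is 134.
The 21st slot belongs to track C; its 7th term is 62500.
The 22nd slot belongs to track A; its 8th term is 178.

134, 62500, 178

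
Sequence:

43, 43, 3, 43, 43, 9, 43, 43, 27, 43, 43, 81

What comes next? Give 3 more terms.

The slot pattern repeats as AAB (period 3), so there are 2 interleaved tracks.
Subsequence A is 43, 43, 43, 43, 43, 43, 43, 43, which is always 43.
Subsequence B is 3, 9, 27, 81, which is a geometric progression (common ratio 3).
Term 13 comes from subsequence A (its 9th entry): 43.
The 14th slot belongs to subsequence A; its 10th term is 43.
Term 15 comes from subsequence B (its 5th entry): 243.

43, 43, 243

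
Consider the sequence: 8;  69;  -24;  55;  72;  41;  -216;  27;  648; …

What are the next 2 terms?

13, -1944

The terms cycle through 2 interleaved subsequences.
Subsequence A: 8, -24, 72, -216, 648 — geometric with ratio -3.
Subsequence B: 69, 55, 41, 27 — linear: a_n = 83 − 14·n.
Position 10 falls in subsequence B as its term 5, giving 13.
Term 11 comes from subsequence A (its 6th entry): -1944.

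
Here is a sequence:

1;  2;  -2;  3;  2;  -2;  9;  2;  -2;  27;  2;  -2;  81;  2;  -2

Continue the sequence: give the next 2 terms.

243, 2

The slot pattern repeats as ABB (period 3), so there are 2 interleaved tracks.
Track A: 1, 3, 9, 27, 81 (successive powers of 3).
Track B: 2, -2, 2, -2, 2, -2, 2, -2, 2, -2 (alternating ±2).
Position 16 → track A, term 6 = 243.
Term 17 comes from track B (its 11th entry): 2.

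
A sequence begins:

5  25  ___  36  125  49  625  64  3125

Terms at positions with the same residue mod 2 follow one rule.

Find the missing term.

Taking every 2nd term gives 2 separate tracks.
Track A: 5, ?, 125, 625, 3125 — successive powers of 5.
Track B: 25, 36, 49, 64 — the squares 5², 6², 7², ….
The gap is track A's term 2; the rule gives 25.

25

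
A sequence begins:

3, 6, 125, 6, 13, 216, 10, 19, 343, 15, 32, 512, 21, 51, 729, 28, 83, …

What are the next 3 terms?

1000, 36, 134

Taking every 3rd term gives 3 separate tracks.
Stream A = 3, 6, 10, 15, 21, 28: the triangular numbers T_2, T_3, ….
Stream B = 6, 13, 19, 32, 51, 83: each term equals the sum of the previous two.
Stream C = 125, 216, 343, 512, 729: perfect cubes starting at 5³.
Term 18 comes from stream C (its 6th entry): 1000.
Position 19 → stream A, term 7 = 36.
Position 20 → stream B, term 7 = 134.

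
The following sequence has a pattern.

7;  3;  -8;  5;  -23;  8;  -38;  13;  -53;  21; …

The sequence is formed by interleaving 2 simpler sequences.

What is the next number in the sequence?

Positions 1, 3, 5, … form one subsequence and positions 2, 4, 6, … form another.
Subsequence A: 7, -8, -23, -38, -53 — linear: a_n = 22 − 15·n.
Subsequence B: 3, 5, 8, 13, 21 — Fibonacci-style (each term is the sum of the two before it).
Position 11 → subsequence A, term 6 = -68.

-68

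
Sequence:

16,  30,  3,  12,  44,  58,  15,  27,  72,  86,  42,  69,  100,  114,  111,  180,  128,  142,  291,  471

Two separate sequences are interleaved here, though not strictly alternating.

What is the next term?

The slot pattern repeats as AABB (period 4), so there are 2 interleaved tracks.
Subsequence A = 16, 30, 44, 58, 72, 86, 100, 114, 128, 142: adding 14 each time.
Subsequence B = 3, 12, 15, 27, 42, 69, 111, 180, 291, 471: a Fibonacci-like recurrence a_n = a_{n-1} + a_{n-2}.
Position 21 falls in subsequence A as its term 11, giving 156.

156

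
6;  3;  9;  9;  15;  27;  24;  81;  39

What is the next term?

243

Positions 1, 3, 5, … form one subsequence and positions 2, 4, 6, … form another.
Track A: 6, 9, 15, 24, 39. A Fibonacci-like recurrence a_n = a_{n-1} + a_{n-2}.
Track B: 3, 9, 27, 81. Powers 3^1, 3^2, 3^3, ….
The 10th slot belongs to track B; its 5th term is 243.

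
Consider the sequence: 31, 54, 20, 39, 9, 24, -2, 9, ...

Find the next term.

Split by position mod 2 into 2 tracks.
Subsequence A: 31, 20, 9, -2 — arithmetic, step −11.
Subsequence B: 54, 39, 24, 9 — arithmetic, step −15.
Term 9 comes from subsequence A (its 5th entry): -13.

-13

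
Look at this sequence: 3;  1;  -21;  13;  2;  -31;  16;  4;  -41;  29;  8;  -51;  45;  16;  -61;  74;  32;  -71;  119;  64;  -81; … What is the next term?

Read the sequence 3 terms at a time; column i is its own pattern.
Stream A: 3, 13, 16, 29, 45, 74, 119 — each term equals the sum of the previous two.
Stream B: 1, 2, 4, 8, 16, 32, 64 — powers of 2.
Stream C: -21, -31, -41, -51, -61, -71, -81 — subtracting 10 each time.
The 22nd slot belongs to stream A; its 8th term is 193.

193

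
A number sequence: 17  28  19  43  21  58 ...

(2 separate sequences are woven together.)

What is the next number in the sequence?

Taking every 2nd term gives 2 separate tracks.
Subsequence A: 17, 19, 21 — adding 2 each time.
Subsequence B: 28, 43, 58 — adding 15 each time.
Term 7 comes from subsequence A (its 4th entry): 23.

23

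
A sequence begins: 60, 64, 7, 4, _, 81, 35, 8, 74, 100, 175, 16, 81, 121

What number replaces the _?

67

Split by position mod 4: positions 1, 5, 9, … form one track, and each other residue class forms its own.
Track A: 60, ?, 74, 81. Adding 7 each time.
Track B: 64, 81, 100, 121. Perfect squares starting at 8².
Track C: 7, 35, 175. A geometric progression (common ratio 5).
Track D: 4, 8, 16. Powers of 2.
Filling track A at index 2 by its rule yields 67.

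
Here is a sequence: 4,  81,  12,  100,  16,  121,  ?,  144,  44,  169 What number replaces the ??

Split by position mod 2 into 2 tracks.
Subsequence A: 4, 12, 16, ?, 44 (a Fibonacci-like recurrence a_n = a_{n-1} + a_{n-2}).
Subsequence B: 81, 100, 121, 144, 169 (the squares 9², 10², 11², …).
So the missing entry in subsequence A is 28.

28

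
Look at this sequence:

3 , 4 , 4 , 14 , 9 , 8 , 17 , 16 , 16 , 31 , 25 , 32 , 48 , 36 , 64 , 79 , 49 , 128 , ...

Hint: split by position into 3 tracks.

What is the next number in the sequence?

127

Taking every 3rd term gives 3 separate tracks.
Track A = 3, 14, 17, 31, 48, 79: a Fibonacci-like recurrence a_n = a_{n-1} + a_{n-2}.
Track B = 4, 9, 16, 25, 36, 49: consecutive squares n² from n = 2.
Track C = 4, 8, 16, 32, 64, 128: powers 2^2, 2^3, 2^4, ….
Term 19 comes from track A (its 7th entry): 127.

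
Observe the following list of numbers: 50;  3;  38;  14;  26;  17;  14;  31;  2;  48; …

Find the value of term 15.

-34

Positions 1, 3, 5, … form one subsequence and positions 2, 4, 6, … form another.
Stream A: 50, 38, 26, 14, 2 (arithmetic, step −12).
Stream B: 3, 14, 17, 31, 48 (each term equals the sum of the previous two).
The 15th slot belongs to stream A; its 8th term is -34.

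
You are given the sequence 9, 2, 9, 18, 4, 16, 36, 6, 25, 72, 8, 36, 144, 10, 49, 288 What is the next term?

12

Split by position mod 3: positions 1, 4, 7, … form one track, and each other residue class forms its own.
Track A: 9, 18, 36, 72, 144, 288. Geometric, ×2 each step.
Track B: 2, 4, 6, 8, 10. Adding 2 each time.
Track C: 9, 16, 25, 36, 49. Perfect squares starting at 3².
The 17th slot belongs to track B; its 6th term is 12.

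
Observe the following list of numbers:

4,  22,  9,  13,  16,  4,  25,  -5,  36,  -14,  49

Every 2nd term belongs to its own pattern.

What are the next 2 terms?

-23, 64

Taking every 2nd term gives 2 separate tracks.
Stream A: 4, 9, 16, 25, 36, 49 — the squares 2², 3², 4², ….
Stream B: 22, 13, 4, -5, -14 — arithmetic with common difference −9.
Position 12 → stream B, term 6 = -23.
Position 13 → stream A, term 7 = 64.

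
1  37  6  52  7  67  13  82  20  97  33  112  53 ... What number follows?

127

Split by position mod 2 into 2 tracks.
Stream A: 1, 6, 7, 13, 20, 33, 53. A Fibonacci-like recurrence a_n = a_{n-1} + a_{n-2}.
Stream B: 37, 52, 67, 82, 97, 112. Adding 15 each time.
The 14th slot belongs to stream B; its 7th term is 127.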